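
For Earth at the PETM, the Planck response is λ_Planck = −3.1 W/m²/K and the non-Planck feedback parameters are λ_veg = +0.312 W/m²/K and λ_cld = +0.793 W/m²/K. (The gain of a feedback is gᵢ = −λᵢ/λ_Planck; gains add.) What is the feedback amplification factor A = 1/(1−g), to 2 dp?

Convert to gains: g_veg = 0.312/3.1 = 0.1006; g_cld = 0.793/3.1 = 0.2558.
Total gain g = 0.3564.
A = 1/(1 − 0.3564) = 1.55.

1.55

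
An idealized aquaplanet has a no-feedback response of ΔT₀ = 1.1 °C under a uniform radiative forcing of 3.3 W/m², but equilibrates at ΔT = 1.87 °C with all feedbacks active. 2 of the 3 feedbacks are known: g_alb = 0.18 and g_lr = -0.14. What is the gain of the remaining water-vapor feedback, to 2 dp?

Amplification A = ΔT/ΔT₀ = 1.87/1.1 = 1.7.
Total gain g = 1 − 1/A = 1 − 1/1.7 = 0.4118.
Known gains sum to 0.18 − 0.14 = 0.04.
g_wv = 0.4118 − 0.04 = 0.37.

0.37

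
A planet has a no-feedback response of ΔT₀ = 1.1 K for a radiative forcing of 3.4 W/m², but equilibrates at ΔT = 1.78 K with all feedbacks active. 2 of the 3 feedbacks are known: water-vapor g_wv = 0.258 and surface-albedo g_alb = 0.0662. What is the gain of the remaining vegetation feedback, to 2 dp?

Amplification A = ΔT/ΔT₀ = 1.78/1.1 = 1.618.
Total gain g = 1 − 1/A = 1 − 1/1.618 = 0.382.
Known gains sum to 0.258 + 0.0662 = 0.3242.
g_veg = 0.382 − 0.3242 = 0.06.

0.06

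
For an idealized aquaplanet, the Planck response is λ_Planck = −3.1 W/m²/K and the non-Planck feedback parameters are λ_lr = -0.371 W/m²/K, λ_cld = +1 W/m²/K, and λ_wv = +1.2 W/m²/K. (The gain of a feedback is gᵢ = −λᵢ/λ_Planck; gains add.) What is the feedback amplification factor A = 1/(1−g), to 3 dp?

Convert to gains: g_lr = -0.371/3.1 = -0.1197; g_cld = 1/3.1 = 0.3226; g_wv = 1.2/3.1 = 0.3871.
Total gain g = 0.59.
A = 1/(1 − 0.59) = 2.439.

2.439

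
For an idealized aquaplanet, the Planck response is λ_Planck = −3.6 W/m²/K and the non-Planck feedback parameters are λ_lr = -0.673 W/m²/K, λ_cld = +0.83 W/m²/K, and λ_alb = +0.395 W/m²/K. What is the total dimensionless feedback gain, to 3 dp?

0.153

Convert to gains: g_lr = -0.673/3.6 = -0.1869; g_cld = 0.83/3.6 = 0.2306; g_alb = 0.395/3.6 = 0.1097.
Total gain g = 0.1534.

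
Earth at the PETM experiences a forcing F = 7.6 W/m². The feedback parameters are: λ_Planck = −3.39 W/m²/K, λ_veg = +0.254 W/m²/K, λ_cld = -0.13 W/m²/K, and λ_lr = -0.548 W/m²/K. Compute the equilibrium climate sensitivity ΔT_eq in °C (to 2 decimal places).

Net feedback parameter λ = (−3.39) + (+0.254) + (-0.13) + (-0.548) = -3.814 W/m²/K.
ΔT = −F/λ = −7.6/(-3.814) = 1.99 °C.

1.99 °C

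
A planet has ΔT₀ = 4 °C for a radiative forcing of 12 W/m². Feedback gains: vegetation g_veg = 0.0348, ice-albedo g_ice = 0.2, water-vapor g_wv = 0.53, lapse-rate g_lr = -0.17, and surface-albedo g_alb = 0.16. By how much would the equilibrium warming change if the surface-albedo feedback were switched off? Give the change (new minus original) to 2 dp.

-6.44 °C

Original: g = 0.7548, ΔT = 4/(1−0.7548) = 16.3132 °C.
Without surface-albedo: g' = 0.5948, ΔT' = 4/(1−0.5948) = 9.8717 °C.
Change = 9.8717 − 16.3132 = -6.44 °C.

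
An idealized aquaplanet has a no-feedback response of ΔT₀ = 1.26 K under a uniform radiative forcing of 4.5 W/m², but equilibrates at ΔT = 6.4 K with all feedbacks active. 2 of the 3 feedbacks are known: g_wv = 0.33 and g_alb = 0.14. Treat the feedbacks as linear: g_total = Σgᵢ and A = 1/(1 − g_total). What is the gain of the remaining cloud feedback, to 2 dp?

Amplification A = ΔT/ΔT₀ = 6.4/1.26 = 5.079.
Total gain g = 1 − 1/A = 1 − 1/5.079 = 0.8031.
Known gains sum to 0.33 + 0.14 = 0.47.
g_cld = 0.8031 − 0.47 = 0.33.

0.33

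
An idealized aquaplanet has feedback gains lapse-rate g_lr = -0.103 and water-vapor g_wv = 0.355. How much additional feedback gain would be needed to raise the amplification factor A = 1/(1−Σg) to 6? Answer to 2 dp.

Current total gain = 0.252.
Target gain for A = 6: g* = 1 − 1/6 = 0.8333.
Additional gain needed = 0.8333 − 0.252 = 0.58.

0.58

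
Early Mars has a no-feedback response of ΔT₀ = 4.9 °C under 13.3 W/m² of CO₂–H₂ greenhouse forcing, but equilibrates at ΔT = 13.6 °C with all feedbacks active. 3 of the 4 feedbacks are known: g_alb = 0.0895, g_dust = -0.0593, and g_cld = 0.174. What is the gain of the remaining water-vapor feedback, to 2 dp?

Amplification A = ΔT/ΔT₀ = 13.6/4.9 = 2.776.
Total gain g = 1 − 1/A = 1 − 1/2.776 = 0.6398.
Known gains sum to 0.0895 − 0.0593 + 0.174 = 0.2042.
g_wv = 0.6398 − 0.2042 = 0.44.

0.44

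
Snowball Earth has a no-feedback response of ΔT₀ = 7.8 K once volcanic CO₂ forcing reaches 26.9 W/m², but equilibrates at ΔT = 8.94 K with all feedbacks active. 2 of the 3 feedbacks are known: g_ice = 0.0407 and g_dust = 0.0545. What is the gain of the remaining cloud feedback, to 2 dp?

0.03

Amplification A = ΔT/ΔT₀ = 8.94/7.8 = 1.146.
Total gain g = 1 − 1/A = 1 − 1/1.146 = 0.1274.
Known gains sum to 0.0407 + 0.0545 = 0.0952.
g_cld = 0.1274 − 0.0952 = 0.03.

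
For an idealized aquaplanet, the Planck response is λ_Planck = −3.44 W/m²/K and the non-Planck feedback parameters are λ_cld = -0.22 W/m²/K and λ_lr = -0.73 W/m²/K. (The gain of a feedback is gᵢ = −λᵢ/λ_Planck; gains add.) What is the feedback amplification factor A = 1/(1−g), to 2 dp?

Convert to gains: g_cld = -0.22/3.44 = -0.06395; g_lr = -0.73/3.44 = -0.2122.
Total gain g = -0.27615.
A = 1/(1 + 0.27615) = 0.78.

0.78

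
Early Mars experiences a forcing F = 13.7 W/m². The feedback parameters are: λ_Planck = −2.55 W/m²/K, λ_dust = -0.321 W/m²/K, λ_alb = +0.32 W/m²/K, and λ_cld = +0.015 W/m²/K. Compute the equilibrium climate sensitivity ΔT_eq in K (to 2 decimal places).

Net feedback parameter λ = (−2.55) + (-0.321) + (+0.32) + (+0.015) = -2.536 W/m²/K.
ΔT = −F/λ = −13.7/(-2.536) = 5.40 K.

5.40 K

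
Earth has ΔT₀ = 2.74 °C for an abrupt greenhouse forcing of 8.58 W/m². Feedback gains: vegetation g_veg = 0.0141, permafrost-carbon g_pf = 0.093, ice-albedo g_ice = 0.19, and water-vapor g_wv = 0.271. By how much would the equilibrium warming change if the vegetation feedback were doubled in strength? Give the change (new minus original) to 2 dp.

0.21 °C

Original: g = 0.5681, ΔT = 2.74/(1−0.5681) = 6.3441 °C.
With doubled vegetation: g' = 0.5822, ΔT' = 2.74/(1−0.5822) = 6.5582 °C.
Change = 6.5582 − 6.3441 = 0.21 °C.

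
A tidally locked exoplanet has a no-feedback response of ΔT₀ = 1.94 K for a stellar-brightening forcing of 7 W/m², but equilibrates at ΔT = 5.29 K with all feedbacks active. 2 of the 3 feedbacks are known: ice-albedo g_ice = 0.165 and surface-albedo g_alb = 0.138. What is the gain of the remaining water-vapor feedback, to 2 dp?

0.33

Amplification A = ΔT/ΔT₀ = 5.29/1.94 = 2.727.
Total gain g = 1 − 1/A = 1 − 1/2.727 = 0.6333.
Known gains sum to 0.165 + 0.138 = 0.303.
g_wv = 0.6333 − 0.303 = 0.33.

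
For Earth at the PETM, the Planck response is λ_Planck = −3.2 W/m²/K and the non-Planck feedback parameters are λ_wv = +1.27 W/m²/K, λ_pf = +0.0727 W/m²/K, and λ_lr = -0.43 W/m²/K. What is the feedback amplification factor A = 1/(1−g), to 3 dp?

Convert to gains: g_wv = 1.27/3.2 = 0.3969; g_pf = 0.0727/3.2 = 0.02272; g_lr = -0.43/3.2 = -0.1344.
Total gain g = 0.28522.
A = 1/(1 − 0.28522) = 1.399.

1.399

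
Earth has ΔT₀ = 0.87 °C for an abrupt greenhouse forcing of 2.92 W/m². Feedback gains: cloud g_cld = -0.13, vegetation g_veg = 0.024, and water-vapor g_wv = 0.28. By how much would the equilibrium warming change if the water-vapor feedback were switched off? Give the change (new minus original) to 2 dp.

Original: g = 0.174, ΔT = 0.87/(1−0.174) = 1.0533 °C.
Without water-vapor: g' = -0.106, ΔT' = 0.87/(1+0.106) = 0.7866 °C.
Change = 0.7866 − 1.0533 = -0.27 °C.

-0.27 °C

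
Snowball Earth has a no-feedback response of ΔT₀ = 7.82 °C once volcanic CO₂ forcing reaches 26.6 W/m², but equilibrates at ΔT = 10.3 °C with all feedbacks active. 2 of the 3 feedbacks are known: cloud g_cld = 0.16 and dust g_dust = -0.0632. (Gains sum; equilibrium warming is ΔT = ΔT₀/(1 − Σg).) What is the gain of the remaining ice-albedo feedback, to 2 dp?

0.14

Amplification A = ΔT/ΔT₀ = 10.3/7.82 = 1.317.
Total gain g = 1 − 1/A = 1 − 1/1.317 = 0.2407.
Known gains sum to 0.16 − 0.0632 = 0.0968.
g_ice = 0.2407 − 0.0968 = 0.14.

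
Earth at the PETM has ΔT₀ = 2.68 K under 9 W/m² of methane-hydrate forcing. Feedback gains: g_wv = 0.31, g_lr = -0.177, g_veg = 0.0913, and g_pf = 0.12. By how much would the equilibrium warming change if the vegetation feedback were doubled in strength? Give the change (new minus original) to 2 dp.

Original: g = 0.3443, ΔT = 2.68/(1−0.3443) = 4.0872 K.
With doubled vegetation: g' = 0.4356, ΔT' = 2.68/(1−0.4356) = 4.7484 K.
Change = 4.7484 − 4.0872 = 0.66 K.

0.66 K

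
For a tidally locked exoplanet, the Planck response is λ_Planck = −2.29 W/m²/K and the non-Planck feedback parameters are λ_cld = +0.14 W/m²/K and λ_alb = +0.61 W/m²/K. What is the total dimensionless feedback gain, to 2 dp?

Convert to gains: g_cld = 0.14/2.29 = 0.06114; g_alb = 0.61/2.29 = 0.2664.
Total gain g = 0.32754.

0.33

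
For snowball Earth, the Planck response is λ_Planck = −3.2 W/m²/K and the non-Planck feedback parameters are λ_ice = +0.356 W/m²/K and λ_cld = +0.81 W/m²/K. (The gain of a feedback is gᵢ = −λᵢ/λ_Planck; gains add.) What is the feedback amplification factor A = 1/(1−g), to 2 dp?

Convert to gains: g_ice = 0.356/3.2 = 0.1112; g_cld = 0.81/3.2 = 0.2531.
Total gain g = 0.3643.
A = 1/(1 − 0.3643) = 1.57.

1.57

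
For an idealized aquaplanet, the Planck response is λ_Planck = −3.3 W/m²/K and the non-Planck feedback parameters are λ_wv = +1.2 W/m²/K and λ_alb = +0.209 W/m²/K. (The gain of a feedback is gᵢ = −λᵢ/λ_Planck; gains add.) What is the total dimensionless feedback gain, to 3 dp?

Convert to gains: g_wv = 1.2/3.3 = 0.3636; g_alb = 0.209/3.3 = 0.06333.
Total gain g = 0.42693.

0.427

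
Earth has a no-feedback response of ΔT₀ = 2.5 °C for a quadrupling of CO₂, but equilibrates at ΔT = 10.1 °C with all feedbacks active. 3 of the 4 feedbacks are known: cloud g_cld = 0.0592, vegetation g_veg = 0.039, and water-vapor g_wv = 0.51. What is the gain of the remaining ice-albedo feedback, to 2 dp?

0.14

Amplification A = ΔT/ΔT₀ = 10.1/2.5 = 4.04.
Total gain g = 1 − 1/A = 1 − 1/4.04 = 0.7525.
Known gains sum to 0.0592 + 0.039 + 0.51 = 0.6082.
g_ice = 0.7525 − 0.6082 = 0.14.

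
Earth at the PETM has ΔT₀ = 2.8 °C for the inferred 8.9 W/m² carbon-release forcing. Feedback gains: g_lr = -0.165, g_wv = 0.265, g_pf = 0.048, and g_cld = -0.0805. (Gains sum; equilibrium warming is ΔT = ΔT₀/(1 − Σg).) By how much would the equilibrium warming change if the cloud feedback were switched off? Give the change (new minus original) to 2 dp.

0.28 °C

Original: g = 0.0675, ΔT = 2.8/(1−0.0675) = 3.0027 °C.
Without cloud: g' = 0.148, ΔT' = 2.8/(1−0.148) = 3.2864 °C.
Change = 3.2864 − 3.0027 = 0.28 °C.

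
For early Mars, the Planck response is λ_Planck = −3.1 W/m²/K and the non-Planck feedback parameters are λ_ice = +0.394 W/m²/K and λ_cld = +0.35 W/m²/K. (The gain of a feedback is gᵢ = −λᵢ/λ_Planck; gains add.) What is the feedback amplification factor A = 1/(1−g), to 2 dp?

Convert to gains: g_ice = 0.394/3.1 = 0.1271; g_cld = 0.35/3.1 = 0.1129.
Total gain g = 0.24.
A = 1/(1 − 0.24) = 1.32.

1.32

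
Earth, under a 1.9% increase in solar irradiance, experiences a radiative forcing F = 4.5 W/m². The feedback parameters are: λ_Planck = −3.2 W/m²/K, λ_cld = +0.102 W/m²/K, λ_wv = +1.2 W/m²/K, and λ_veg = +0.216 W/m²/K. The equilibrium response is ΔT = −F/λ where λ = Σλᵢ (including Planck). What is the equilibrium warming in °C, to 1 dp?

2.7 °C

Net feedback parameter λ = (−3.2) + (+0.102) + (+1.2) + (+0.216) = -1.682 W/m²/K.
ΔT = −F/λ = −4.5/(-1.682) = 2.7 °C.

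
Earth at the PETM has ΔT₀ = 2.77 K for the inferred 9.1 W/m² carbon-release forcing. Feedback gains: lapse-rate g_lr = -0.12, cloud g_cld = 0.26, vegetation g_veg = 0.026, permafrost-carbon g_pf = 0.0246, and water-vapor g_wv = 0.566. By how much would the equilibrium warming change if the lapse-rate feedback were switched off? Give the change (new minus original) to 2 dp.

11.07 K

Original: g = 0.7566, ΔT = 2.77/(1−0.7566) = 11.3804 K.
Without lapse-rate: g' = 0.8766, ΔT' = 2.77/(1−0.8766) = 22.4473 K.
Change = 22.4473 − 11.3804 = 11.07 K.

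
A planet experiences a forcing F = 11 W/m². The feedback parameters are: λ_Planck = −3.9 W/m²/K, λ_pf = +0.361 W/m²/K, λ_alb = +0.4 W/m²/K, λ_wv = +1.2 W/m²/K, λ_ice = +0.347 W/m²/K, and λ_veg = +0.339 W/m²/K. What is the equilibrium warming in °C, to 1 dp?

Net feedback parameter λ = (−3.9) + (+0.361) + (+0.4) + (+1.2) + (+0.347) + (+0.339) = -1.253 W/m²/K.
ΔT = −F/λ = −11/(-1.253) = 8.8 °C.

8.8 °C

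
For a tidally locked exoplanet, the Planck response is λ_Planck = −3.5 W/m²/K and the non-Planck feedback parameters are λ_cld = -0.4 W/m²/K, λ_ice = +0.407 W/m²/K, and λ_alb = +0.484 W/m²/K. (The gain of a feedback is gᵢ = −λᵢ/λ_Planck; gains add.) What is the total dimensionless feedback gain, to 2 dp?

Convert to gains: g_cld = -0.4/3.5 = -0.1143; g_ice = 0.407/3.5 = 0.1163; g_alb = 0.484/3.5 = 0.1383.
Total gain g = 0.1403.

0.14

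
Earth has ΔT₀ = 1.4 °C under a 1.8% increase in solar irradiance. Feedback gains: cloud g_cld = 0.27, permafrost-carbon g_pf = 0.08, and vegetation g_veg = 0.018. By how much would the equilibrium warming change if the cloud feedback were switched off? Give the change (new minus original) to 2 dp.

-0.66 °C

Original: g = 0.368, ΔT = 1.4/(1−0.368) = 2.2152 °C.
Without cloud: g' = 0.098, ΔT' = 1.4/(1−0.098) = 1.5521 °C.
Change = 1.5521 − 2.2152 = -0.66 °C.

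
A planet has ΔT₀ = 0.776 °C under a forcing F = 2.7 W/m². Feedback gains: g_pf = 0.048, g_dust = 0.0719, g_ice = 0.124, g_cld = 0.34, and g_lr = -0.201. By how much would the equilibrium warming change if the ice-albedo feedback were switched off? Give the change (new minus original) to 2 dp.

Original: g = 0.3829, ΔT = 0.776/(1−0.3829) = 1.2575 °C.
Without ice-albedo: g' = 0.2589, ΔT' = 0.776/(1−0.2589) = 1.0471 °C.
Change = 1.0471 − 1.2575 = -0.21 °C.

-0.21 °C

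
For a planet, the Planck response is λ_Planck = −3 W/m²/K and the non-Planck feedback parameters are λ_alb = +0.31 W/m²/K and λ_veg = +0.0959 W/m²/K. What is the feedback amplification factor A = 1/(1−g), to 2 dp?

1.16

Convert to gains: g_alb = 0.31/3 = 0.1033; g_veg = 0.0959/3 = 0.03197.
Total gain g = 0.13527.
A = 1/(1 − 0.13527) = 1.16.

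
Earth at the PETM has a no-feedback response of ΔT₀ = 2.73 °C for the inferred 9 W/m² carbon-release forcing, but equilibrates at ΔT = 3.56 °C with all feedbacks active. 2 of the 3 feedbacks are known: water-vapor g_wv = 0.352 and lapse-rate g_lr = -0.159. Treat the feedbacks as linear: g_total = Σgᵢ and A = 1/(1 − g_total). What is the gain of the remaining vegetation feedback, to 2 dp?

0.04

Amplification A = ΔT/ΔT₀ = 3.56/2.73 = 1.304.
Total gain g = 1 − 1/A = 1 − 1/1.304 = 0.2331.
Known gains sum to 0.352 − 0.159 = 0.193.
g_veg = 0.2331 − 0.193 = 0.04.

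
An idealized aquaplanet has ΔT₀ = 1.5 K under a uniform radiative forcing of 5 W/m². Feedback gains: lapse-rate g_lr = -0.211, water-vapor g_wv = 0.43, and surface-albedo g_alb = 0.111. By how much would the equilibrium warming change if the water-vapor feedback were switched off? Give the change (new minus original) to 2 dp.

Original: g = 0.33, ΔT = 1.5/(1−0.33) = 2.2388 K.
Without water-vapor: g' = -0.1, ΔT' = 1.5/(1+0.1) = 1.3636 K.
Change = 1.3636 − 2.2388 = -0.88 K.

-0.88 K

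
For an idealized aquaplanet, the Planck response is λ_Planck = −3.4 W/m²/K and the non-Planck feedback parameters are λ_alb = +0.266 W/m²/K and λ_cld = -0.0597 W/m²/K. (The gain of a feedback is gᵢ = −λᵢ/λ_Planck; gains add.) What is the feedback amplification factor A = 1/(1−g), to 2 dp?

Convert to gains: g_alb = 0.266/3.4 = 0.07824; g_cld = -0.0597/3.4 = -0.01756.
Total gain g = 0.06068.
A = 1/(1 − 0.06068) = 1.06.

1.06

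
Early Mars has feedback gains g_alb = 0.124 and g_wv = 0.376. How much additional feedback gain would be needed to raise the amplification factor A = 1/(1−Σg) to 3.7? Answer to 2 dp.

0.23

Current total gain = 0.5.
Target gain for A = 3.7: g* = 1 − 1/3.7 = 0.7297.
Additional gain needed = 0.7297 − 0.5 = 0.23.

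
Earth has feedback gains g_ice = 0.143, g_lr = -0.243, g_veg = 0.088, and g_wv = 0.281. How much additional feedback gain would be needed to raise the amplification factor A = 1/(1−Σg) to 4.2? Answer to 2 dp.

0.49

Current total gain = 0.269.
Target gain for A = 4.2: g* = 1 − 1/4.2 = 0.7619.
Additional gain needed = 0.7619 − 0.269 = 0.49.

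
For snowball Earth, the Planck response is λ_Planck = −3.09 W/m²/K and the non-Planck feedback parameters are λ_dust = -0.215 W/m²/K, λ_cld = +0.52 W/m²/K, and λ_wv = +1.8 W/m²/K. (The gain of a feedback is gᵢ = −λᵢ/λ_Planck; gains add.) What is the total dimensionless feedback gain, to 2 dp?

0.68

Convert to gains: g_dust = -0.215/3.09 = -0.06958; g_cld = 0.52/3.09 = 0.1683; g_wv = 1.8/3.09 = 0.5825.
Total gain g = 0.68122.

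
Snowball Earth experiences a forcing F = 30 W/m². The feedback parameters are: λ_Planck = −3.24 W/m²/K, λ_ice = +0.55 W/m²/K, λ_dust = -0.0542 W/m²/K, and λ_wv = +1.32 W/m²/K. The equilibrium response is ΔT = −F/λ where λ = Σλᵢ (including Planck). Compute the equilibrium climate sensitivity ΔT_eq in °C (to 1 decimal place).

Net feedback parameter λ = (−3.24) + (+0.55) + (-0.0542) + (+1.32) = -1.4242 W/m²/K.
ΔT = −F/λ = −30/(-1.4242) = 21.1 °C.

21.1 °C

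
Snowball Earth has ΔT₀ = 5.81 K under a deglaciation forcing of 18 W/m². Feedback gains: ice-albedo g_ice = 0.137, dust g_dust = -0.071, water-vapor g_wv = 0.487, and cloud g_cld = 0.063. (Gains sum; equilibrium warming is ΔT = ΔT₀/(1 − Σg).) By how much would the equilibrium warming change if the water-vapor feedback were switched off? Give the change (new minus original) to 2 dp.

Original: g = 0.616, ΔT = 5.81/(1−0.616) = 15.1302 K.
Without water-vapor: g' = 0.129, ΔT' = 5.81/(1−0.129) = 6.6705 K.
Change = 6.6705 − 15.1302 = -8.46 K.

-8.46 K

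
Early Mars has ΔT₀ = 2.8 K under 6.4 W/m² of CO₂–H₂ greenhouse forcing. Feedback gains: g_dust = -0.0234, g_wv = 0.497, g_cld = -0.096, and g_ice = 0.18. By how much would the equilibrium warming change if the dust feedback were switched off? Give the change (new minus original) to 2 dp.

0.35 K

Original: g = 0.5576, ΔT = 2.8/(1−0.5576) = 6.3291 K.
Without dust: g' = 0.581, ΔT' = 2.8/(1−0.581) = 6.6826 K.
Change = 6.6826 − 6.3291 = 0.35 K.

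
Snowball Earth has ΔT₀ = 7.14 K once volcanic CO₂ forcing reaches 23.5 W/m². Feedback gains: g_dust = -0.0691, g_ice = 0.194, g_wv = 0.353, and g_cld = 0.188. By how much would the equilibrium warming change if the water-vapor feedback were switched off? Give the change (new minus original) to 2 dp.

-10.98 K

Original: g = 0.6659, ΔT = 7.14/(1−0.6659) = 21.3708 K.
Without water-vapor: g' = 0.3129, ΔT' = 7.14/(1−0.3129) = 10.3915 K.
Change = 10.3915 − 21.3708 = -10.98 K.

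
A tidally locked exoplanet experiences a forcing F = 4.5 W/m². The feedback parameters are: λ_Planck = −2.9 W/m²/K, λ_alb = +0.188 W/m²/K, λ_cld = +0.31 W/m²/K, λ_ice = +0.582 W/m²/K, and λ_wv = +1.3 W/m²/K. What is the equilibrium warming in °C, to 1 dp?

8.7 °C

Net feedback parameter λ = (−2.9) + (+0.188) + (+0.31) + (+0.582) + (+1.3) = -0.52 W/m²/K.
ΔT = −F/λ = −4.5/(-0.52) = 8.7 °C.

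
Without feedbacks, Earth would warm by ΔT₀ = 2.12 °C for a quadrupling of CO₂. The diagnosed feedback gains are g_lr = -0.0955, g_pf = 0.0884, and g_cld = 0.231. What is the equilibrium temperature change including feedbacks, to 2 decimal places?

2.73 °C

Total gain g = -0.0955 + 0.0884 + 0.231 = 0.2239.
Amplification A = 1/(1 − 0.2239) = 1.288.
ΔT = 2.12 × 1.288 = 2.73 °C.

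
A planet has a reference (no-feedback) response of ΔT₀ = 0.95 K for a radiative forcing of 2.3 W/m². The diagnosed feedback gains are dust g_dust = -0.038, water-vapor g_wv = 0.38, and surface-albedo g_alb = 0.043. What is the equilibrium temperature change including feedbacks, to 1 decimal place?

1.5 K

Total gain g = -0.038 + 0.38 + 0.043 = 0.385.
Amplification A = 1/(1 − 0.385) = 1.626.
ΔT = 0.95 × 1.626 = 1.5 K.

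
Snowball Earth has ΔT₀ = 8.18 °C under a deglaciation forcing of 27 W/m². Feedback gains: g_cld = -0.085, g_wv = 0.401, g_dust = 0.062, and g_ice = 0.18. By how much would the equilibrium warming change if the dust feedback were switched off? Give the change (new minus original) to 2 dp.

Original: g = 0.558, ΔT = 8.18/(1−0.558) = 18.5068 °C.
Without dust: g' = 0.496, ΔT' = 8.18/(1−0.496) = 16.2302 °C.
Change = 16.2302 − 18.5068 = -2.28 °C.

-2.28 °C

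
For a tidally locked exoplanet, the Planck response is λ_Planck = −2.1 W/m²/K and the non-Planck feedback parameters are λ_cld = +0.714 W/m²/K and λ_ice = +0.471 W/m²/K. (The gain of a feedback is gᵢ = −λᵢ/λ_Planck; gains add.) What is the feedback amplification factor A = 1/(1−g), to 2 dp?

Convert to gains: g_cld = 0.714/2.1 = 0.34; g_ice = 0.471/2.1 = 0.2243.
Total gain g = 0.5643.
A = 1/(1 − 0.5643) = 2.30.

2.30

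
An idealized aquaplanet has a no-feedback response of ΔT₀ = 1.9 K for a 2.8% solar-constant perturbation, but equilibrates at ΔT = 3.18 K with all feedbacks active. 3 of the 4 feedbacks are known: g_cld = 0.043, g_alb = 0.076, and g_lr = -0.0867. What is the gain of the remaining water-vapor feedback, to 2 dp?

0.37

Amplification A = ΔT/ΔT₀ = 3.18/1.9 = 1.674.
Total gain g = 1 − 1/A = 1 − 1/1.674 = 0.4026.
Known gains sum to 0.043 + 0.076 − 0.0867 = 0.0323.
g_wv = 0.4026 − 0.0323 = 0.37.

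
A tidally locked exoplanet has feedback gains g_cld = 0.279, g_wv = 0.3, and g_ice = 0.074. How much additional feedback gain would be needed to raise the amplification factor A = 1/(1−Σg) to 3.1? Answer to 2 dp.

Current total gain = 0.653.
Target gain for A = 3.1: g* = 1 − 1/3.1 = 0.6774.
Additional gain needed = 0.6774 − 0.653 = 0.02.

0.02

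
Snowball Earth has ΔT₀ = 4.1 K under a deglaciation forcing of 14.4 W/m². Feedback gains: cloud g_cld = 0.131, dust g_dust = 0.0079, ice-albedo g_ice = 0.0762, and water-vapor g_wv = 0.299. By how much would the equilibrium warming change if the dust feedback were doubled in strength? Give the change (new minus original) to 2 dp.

Original: g = 0.5141, ΔT = 4.1/(1−0.5141) = 8.4380 K.
With doubled dust: g' = 0.522, ΔT' = 4.1/(1−0.522) = 8.5774 K.
Change = 8.5774 − 8.4380 = 0.14 K.

0.14 K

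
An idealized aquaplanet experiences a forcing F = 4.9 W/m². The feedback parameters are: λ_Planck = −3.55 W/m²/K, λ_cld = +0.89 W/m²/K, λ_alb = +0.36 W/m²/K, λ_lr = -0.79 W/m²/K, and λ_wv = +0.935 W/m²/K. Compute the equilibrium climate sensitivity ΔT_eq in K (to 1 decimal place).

Net feedback parameter λ = (−3.55) + (+0.89) + (+0.36) + (-0.79) + (+0.935) = -2.155 W/m²/K.
ΔT = −F/λ = −4.9/(-2.155) = 2.3 K.

2.3 K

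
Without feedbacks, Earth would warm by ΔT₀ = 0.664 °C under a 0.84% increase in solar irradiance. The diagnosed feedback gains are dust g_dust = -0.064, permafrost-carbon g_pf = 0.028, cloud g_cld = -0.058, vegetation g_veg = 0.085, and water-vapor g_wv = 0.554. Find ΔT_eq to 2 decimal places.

1.46 °C

Total gain g = -0.064 + 0.028 − 0.058 + 0.085 + 0.554 = 0.545.
Amplification A = 1/(1 − 0.545) = 2.198.
ΔT = 0.664 × 2.198 = 1.46 °C.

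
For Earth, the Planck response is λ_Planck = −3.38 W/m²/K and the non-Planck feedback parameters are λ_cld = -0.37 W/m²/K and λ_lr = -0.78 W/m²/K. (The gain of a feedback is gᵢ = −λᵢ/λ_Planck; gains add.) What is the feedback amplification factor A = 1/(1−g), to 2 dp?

Convert to gains: g_cld = -0.37/3.38 = -0.1095; g_lr = -0.78/3.38 = -0.2308.
Total gain g = -0.3403.
A = 1/(1 + 0.3403) = 0.75.

0.75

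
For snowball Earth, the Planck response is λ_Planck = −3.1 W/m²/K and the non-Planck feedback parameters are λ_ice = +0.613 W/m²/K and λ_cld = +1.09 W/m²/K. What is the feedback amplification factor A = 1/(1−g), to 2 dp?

2.22

Convert to gains: g_ice = 0.613/3.1 = 0.1977; g_cld = 1.09/3.1 = 0.3516.
Total gain g = 0.5493.
A = 1/(1 − 0.5493) = 2.22.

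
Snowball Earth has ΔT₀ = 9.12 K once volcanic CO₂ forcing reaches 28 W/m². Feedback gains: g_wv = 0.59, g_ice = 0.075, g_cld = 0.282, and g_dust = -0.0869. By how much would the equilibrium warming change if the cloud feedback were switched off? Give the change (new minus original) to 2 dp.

-43.57 K

Original: g = 0.8601, ΔT = 9.12/(1−0.8601) = 65.1894 K.
Without cloud: g' = 0.5781, ΔT' = 9.12/(1−0.5781) = 21.6165 K.
Change = 21.6165 − 65.1894 = -43.57 K.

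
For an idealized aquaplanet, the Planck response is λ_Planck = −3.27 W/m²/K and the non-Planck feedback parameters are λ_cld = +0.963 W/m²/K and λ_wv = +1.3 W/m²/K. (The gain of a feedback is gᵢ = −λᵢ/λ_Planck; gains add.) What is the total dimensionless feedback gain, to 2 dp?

0.69

Convert to gains: g_cld = 0.963/3.27 = 0.2945; g_wv = 1.3/3.27 = 0.3976.
Total gain g = 0.6921.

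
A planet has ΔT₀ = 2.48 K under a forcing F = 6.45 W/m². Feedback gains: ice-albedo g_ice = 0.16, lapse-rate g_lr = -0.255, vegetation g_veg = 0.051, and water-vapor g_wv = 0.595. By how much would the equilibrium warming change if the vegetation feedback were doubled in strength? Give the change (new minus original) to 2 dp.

0.71 K

Original: g = 0.551, ΔT = 2.48/(1−0.551) = 5.5234 K.
With doubled vegetation: g' = 0.602, ΔT' = 2.48/(1−0.602) = 6.2312 K.
Change = 6.2312 − 5.5234 = 0.71 K.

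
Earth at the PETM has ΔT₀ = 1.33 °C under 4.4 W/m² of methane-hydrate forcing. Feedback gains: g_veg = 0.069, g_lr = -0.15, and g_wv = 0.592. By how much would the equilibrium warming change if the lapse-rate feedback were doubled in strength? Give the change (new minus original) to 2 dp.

Original: g = 0.511, ΔT = 1.33/(1−0.511) = 2.7198 °C.
With doubled lapse-rate: g' = 0.361, ΔT' = 1.33/(1−0.361) = 2.0814 °C.
Change = 2.0814 − 2.7198 = -0.64 °C.

-0.64 °C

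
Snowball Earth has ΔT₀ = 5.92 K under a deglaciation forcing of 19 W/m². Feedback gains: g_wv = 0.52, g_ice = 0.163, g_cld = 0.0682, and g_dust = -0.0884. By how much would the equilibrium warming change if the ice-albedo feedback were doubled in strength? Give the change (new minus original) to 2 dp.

16.43 K

Original: g = 0.6628, ΔT = 5.92/(1−0.6628) = 17.5563 K.
With doubled ice-albedo: g' = 0.8258, ΔT' = 5.92/(1−0.8258) = 33.9839 K.
Change = 33.9839 − 17.5563 = 16.43 K.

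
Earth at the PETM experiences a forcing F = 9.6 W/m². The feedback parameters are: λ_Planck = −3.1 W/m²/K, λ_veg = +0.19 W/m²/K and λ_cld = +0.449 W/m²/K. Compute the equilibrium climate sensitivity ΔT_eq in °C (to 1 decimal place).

3.9 °C

Net feedback parameter λ = (−3.1) + (+0.19) + (+0.449) = -2.461 W/m²/K.
ΔT = −F/λ = −9.6/(-2.461) = 3.9 °C.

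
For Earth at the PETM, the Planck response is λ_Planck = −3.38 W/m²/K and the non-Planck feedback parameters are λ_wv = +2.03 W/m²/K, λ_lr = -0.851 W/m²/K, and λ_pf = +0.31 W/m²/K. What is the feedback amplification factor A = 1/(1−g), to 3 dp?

Convert to gains: g_wv = 2.03/3.38 = 0.6006; g_lr = -0.851/3.38 = -0.2518; g_pf = 0.31/3.38 = 0.09172.
Total gain g = 0.44052.
A = 1/(1 − 0.44052) = 1.787.

1.787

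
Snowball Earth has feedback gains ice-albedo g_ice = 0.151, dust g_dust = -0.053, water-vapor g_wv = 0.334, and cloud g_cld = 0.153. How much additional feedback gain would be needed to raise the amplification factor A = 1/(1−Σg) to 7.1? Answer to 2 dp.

Current total gain = 0.585.
Target gain for A = 7.1: g* = 1 − 1/7.1 = 0.8592.
Additional gain needed = 0.8592 − 0.585 = 0.27.

0.27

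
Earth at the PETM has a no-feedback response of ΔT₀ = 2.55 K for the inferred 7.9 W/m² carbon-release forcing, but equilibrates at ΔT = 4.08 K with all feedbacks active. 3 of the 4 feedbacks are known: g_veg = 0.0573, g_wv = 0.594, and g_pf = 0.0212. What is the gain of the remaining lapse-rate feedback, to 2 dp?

-0.30

Amplification A = ΔT/ΔT₀ = 4.08/2.55 = 1.6.
Total gain g = 1 − 1/A = 1 − 1/1.6 = 0.375.
Known gains sum to 0.0573 + 0.594 + 0.0212 = 0.6725.
g_lr = 0.375 − 0.6725 = -0.30.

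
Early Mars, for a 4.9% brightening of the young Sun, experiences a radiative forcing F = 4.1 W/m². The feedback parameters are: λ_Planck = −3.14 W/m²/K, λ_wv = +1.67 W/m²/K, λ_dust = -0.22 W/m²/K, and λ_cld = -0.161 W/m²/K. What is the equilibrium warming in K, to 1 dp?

Net feedback parameter λ = (−3.14) + (+1.67) + (-0.22) + (-0.161) = -1.851 W/m²/K.
ΔT = −F/λ = −4.1/(-1.851) = 2.2 K.

2.2 K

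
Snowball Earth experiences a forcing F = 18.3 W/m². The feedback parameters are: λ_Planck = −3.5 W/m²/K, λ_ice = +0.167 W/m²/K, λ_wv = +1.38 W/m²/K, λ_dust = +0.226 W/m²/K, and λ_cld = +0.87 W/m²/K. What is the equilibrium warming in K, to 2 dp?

Net feedback parameter λ = (−3.5) + (+0.167) + (+1.38) + (+0.226) + (+0.87) = -0.857 W/m²/K.
ΔT = −F/λ = −18.3/(-0.857) = 21.35 K.

21.35 K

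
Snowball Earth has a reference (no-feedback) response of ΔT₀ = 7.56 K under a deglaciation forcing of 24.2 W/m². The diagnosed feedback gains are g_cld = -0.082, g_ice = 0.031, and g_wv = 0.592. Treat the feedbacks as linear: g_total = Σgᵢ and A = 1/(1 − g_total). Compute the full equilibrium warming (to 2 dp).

16.47 K

Total gain g = -0.082 + 0.031 + 0.592 = 0.541.
Amplification A = 1/(1 − 0.541) = 2.179.
ΔT = 7.56 × 2.179 = 16.47 K.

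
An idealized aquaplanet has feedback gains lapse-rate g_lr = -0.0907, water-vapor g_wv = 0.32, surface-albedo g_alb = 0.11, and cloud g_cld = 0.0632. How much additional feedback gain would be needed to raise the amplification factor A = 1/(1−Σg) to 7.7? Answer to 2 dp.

0.47

Current total gain = 0.4025.
Target gain for A = 7.7: g* = 1 − 1/7.7 = 0.8701.
Additional gain needed = 0.8701 − 0.4025 = 0.47.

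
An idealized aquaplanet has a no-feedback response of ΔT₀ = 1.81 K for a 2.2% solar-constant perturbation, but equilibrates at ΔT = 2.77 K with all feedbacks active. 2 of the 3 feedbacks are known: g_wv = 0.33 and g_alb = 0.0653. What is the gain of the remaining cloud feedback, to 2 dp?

-0.05

Amplification A = ΔT/ΔT₀ = 2.77/1.81 = 1.53.
Total gain g = 1 − 1/A = 1 − 1/1.53 = 0.3464.
Known gains sum to 0.33 + 0.0653 = 0.3953.
g_cld = 0.3464 − 0.3953 = -0.05.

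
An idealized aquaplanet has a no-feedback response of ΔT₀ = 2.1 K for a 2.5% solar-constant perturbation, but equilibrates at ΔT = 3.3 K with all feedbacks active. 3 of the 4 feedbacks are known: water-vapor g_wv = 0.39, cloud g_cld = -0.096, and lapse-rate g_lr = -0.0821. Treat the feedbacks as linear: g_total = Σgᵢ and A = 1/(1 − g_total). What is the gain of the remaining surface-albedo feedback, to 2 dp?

0.15

Amplification A = ΔT/ΔT₀ = 3.3/2.1 = 1.571.
Total gain g = 1 − 1/A = 1 − 1/1.571 = 0.3635.
Known gains sum to 0.39 − 0.096 − 0.0821 = 0.2119.
g_alb = 0.3635 − 0.2119 = 0.15.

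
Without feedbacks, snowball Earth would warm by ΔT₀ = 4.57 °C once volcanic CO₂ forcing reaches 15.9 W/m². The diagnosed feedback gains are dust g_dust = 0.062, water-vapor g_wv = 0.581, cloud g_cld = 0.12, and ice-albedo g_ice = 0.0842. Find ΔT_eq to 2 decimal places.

Total gain g = 0.062 + 0.581 + 0.12 + 0.0842 = 0.8472.
Amplification A = 1/(1 − 0.8472) = 6.545.
ΔT = 4.57 × 6.545 = 29.91 °C.

29.91 °C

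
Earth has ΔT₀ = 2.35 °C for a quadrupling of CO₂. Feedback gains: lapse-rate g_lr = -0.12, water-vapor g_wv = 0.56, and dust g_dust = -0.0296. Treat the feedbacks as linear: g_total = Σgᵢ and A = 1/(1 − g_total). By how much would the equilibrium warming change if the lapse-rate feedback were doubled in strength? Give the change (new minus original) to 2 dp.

-0.67 °C

Original: g = 0.4104, ΔT = 2.35/(1−0.4104) = 3.9858 °C.
With doubled lapse-rate: g' = 0.2904, ΔT' = 2.35/(1−0.2904) = 3.3117 °C.
Change = 3.3117 − 3.9858 = -0.67 °C.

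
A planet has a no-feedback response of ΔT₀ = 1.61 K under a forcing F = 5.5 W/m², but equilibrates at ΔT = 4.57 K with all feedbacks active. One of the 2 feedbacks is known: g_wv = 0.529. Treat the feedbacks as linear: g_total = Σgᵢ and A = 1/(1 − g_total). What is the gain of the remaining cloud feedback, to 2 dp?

0.12

Amplification A = ΔT/ΔT₀ = 4.57/1.61 = 2.839.
Total gain g = 1 − 1/A = 1 − 1/2.839 = 0.6478.
The known gain is 0.529.
g_cld = 0.6478 − 0.529 = 0.12.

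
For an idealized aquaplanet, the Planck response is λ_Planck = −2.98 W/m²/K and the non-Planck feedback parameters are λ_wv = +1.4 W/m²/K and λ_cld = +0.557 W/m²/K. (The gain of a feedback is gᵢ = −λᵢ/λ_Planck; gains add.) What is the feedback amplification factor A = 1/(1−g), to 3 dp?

Convert to gains: g_wv = 1.4/2.98 = 0.4698; g_cld = 0.557/2.98 = 0.1869.
Total gain g = 0.6567.
A = 1/(1 − 0.6567) = 2.913.

2.913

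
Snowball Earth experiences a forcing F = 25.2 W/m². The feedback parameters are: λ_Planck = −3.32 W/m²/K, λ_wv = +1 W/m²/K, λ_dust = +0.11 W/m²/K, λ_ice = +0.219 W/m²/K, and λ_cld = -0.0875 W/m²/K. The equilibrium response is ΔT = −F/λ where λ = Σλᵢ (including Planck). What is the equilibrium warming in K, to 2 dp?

12.12 K

Net feedback parameter λ = (−3.32) + (+1) + (+0.11) + (+0.219) + (-0.0875) = -2.0785 W/m²/K.
ΔT = −F/λ = −25.2/(-2.0785) = 12.12 K.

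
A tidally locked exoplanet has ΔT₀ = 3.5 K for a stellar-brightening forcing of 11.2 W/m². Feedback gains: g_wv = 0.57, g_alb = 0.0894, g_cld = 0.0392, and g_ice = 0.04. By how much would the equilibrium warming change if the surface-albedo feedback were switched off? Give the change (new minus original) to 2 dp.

-3.41 K

Original: g = 0.7386, ΔT = 3.5/(1−0.7386) = 13.3894 K.
Without surface-albedo: g' = 0.6492, ΔT' = 3.5/(1−0.6492) = 9.9772 K.
Change = 9.9772 − 13.3894 = -3.41 K.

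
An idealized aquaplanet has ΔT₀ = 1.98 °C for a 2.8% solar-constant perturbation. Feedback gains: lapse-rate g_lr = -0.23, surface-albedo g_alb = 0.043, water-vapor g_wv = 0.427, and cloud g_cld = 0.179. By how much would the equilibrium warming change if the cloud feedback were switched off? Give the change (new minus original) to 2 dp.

-0.80 °C

Original: g = 0.419, ΔT = 1.98/(1−0.419) = 3.4079 °C.
Without cloud: g' = 0.24, ΔT' = 1.98/(1−0.24) = 2.6053 °C.
Change = 2.6053 − 3.4079 = -0.80 °C.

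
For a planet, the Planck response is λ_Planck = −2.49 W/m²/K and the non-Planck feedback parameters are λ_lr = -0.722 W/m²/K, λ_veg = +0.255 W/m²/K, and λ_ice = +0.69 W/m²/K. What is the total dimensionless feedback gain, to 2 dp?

0.09

Convert to gains: g_lr = -0.722/2.49 = -0.29; g_veg = 0.255/2.49 = 0.1024; g_ice = 0.69/2.49 = 0.2771.
Total gain g = 0.0895.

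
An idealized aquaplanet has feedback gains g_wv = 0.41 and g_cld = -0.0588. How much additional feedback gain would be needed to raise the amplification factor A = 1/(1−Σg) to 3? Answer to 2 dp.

0.32

Current total gain = 0.3512.
Target gain for A = 3: g* = 1 − 1/3 = 0.6667.
Additional gain needed = 0.6667 − 0.3512 = 0.32.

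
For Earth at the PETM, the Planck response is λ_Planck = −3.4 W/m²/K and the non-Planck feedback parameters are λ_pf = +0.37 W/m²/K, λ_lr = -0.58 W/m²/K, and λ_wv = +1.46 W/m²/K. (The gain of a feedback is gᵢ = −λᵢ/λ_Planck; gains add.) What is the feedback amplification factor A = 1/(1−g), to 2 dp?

1.58

Convert to gains: g_pf = 0.37/3.4 = 0.1088; g_lr = -0.58/3.4 = -0.1706; g_wv = 1.46/3.4 = 0.4294.
Total gain g = 0.3676.
A = 1/(1 − 0.3676) = 1.58.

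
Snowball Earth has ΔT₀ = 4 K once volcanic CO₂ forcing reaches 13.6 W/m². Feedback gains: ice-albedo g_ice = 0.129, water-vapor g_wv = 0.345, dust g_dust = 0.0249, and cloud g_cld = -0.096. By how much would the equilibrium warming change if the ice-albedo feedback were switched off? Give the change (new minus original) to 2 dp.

Original: g = 0.4029, ΔT = 4/(1−0.4029) = 6.6990 K.
Without ice-albedo: g' = 0.2739, ΔT' = 4/(1−0.2739) = 5.5089 K.
Change = 5.5089 − 6.6990 = -1.19 K.

-1.19 K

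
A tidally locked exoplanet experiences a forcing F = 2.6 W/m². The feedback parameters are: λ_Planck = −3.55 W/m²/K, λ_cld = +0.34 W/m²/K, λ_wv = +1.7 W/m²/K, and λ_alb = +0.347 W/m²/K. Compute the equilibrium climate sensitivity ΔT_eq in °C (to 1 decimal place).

2.2 °C

Net feedback parameter λ = (−3.55) + (+0.34) + (+1.7) + (+0.347) = -1.163 W/m²/K.
ΔT = −F/λ = −2.6/(-1.163) = 2.2 °C.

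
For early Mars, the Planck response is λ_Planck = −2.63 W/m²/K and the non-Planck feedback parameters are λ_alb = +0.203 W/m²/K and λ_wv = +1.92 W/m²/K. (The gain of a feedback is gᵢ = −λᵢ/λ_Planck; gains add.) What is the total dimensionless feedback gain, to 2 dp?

Convert to gains: g_alb = 0.203/2.63 = 0.07719; g_wv = 1.92/2.63 = 0.73.
Total gain g = 0.80719.

0.81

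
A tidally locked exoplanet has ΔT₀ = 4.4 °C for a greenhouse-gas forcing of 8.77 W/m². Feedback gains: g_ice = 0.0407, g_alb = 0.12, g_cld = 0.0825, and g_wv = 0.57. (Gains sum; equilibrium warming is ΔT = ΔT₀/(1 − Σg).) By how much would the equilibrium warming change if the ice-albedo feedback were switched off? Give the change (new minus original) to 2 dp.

-4.21 °C

Original: g = 0.8132, ΔT = 4.4/(1−0.8132) = 23.5546 °C.
Without ice-albedo: g' = 0.7725, ΔT' = 4.4/(1−0.7725) = 19.3407 °C.
Change = 19.3407 − 23.5546 = -4.21 °C.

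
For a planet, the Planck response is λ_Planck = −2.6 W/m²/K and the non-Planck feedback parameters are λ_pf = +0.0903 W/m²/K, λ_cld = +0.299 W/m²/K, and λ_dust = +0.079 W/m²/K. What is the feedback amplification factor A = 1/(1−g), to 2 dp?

Convert to gains: g_pf = 0.0903/2.6 = 0.03473; g_cld = 0.299/2.6 = 0.115; g_dust = 0.079/2.6 = 0.03038.
Total gain g = 0.18011.
A = 1/(1 − 0.18011) = 1.22.

1.22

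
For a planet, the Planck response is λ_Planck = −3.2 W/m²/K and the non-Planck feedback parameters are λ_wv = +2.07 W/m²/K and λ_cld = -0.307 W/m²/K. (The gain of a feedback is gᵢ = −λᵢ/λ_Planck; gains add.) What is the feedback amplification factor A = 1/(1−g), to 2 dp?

2.23

Convert to gains: g_wv = 2.07/3.2 = 0.6469; g_cld = -0.307/3.2 = -0.09594.
Total gain g = 0.55096.
A = 1/(1 − 0.55096) = 2.23.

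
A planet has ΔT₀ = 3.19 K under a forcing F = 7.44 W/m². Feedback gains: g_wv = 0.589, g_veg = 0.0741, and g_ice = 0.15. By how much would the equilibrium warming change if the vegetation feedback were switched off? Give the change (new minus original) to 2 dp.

Original: g = 0.8131, ΔT = 3.19/(1−0.8131) = 17.0680 K.
Without vegetation: g' = 0.739, ΔT' = 3.19/(1−0.739) = 12.2222 K.
Change = 12.2222 − 17.0680 = -4.85 K.

-4.85 K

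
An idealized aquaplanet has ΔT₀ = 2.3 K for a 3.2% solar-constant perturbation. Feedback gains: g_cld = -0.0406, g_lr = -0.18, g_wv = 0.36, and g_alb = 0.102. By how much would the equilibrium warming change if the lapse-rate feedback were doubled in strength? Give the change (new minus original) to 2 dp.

-0.58 K

Original: g = 0.2414, ΔT = 2.3/(1−0.2414) = 3.0319 K.
With doubled lapse-rate: g' = 0.0614, ΔT' = 2.3/(1−0.0614) = 2.4505 K.
Change = 2.4505 − 3.0319 = -0.58 K.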